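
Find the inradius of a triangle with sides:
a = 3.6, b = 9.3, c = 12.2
r = Area/s where s is the semi-perimeter.
s = (3.6 + 9.3 + 12.2)/2 = 25.1/2 = 12.55
Area = √(s(s−a)(s−b)(s−c)) = √(12.55·8.95·3.25·0.35) ≈ √127.767 ≈ 11.3034
r ≈ 11.3034/12.55 ≈ 0.900669

r = 0.9007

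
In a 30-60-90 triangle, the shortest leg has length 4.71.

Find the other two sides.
In a 30-60-90 triangle the sides are in ratio 1 : √3 : 2 (short leg : long leg : hypotenuse).
Long leg = 4.71·√3 ≈ 4.71·1.73205 ≈ 8.15796
Hypotenuse = 2·4.71 = 9.42

Long leg = 4.71√3 = 8.158, Hypotenuse = 9.42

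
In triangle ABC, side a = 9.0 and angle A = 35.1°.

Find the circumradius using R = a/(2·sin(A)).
R = a/(2·sin(A)) = 9.0/(2·sin(35.1°))
sin(35.1°) ≈ 0.575005
R ≈ 9.0/(2·0.575005) = 9.0/1.15001 ≈ 7.82602

R = 7.826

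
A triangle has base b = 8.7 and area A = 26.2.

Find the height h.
A = ½·b·h  ⇒  h = 2A/b = 2·26.2/8.7 = 52.4/8.7 ≈ 6.02299

h = 6.023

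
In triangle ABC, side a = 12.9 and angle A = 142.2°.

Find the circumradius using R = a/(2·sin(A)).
R = a/(2·sin(A)) = 12.9/(2·sin(142.2°))
sin(142.2°) ≈ 0.612907
R ≈ 12.9/(2·0.612907) = 12.9/1.22581 ≈ 10.5236

R = 10.52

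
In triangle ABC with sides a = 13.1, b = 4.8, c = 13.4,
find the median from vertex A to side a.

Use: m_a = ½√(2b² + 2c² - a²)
m_a = ½√(2·4.8² + 2·13.4² − 13.1²) = ½√(2·23.04 + 2·179.56 − 171.61) = ½√(46.08 + 359.12 − 171.61) = ½√233.59
√233.59 ≈ 15.2837, so m_a ≈ 7.64183

m_a = 7.642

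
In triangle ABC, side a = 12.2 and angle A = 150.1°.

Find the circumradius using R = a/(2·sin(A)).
R = a/(2·sin(A)) = 12.2/(2·sin(150.1°))
sin(150.1°) ≈ 0.498488
R ≈ 12.2/(2·0.498488) = 12.2/0.996975 ≈ 12.237

R = 12.24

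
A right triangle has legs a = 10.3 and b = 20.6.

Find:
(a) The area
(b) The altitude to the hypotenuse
(a) The legs are perpendicular, so Area = ½·a·b = ½·10.3·20.6 = ½·212.18 = 106.09
(b) Hypotenuse c = √(a² + b²) = √(106.09 + 424.36) = √530.45 ≈ 23.0315
    Area = ½·c·h_c  ⇒  h_c = 2·Area/c = 212.18/23.0315 ≈ 9.2126

Area = 106.09, h_c = 9.213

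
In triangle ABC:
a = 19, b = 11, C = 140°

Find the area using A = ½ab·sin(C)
A = ½·a·b·sin(C) = ½·19·11·sin(140°)
sin(140°) ≈ 0.642788
A ≈ ½·209·0.642788 = 104.5·0.642788 ≈ 67.1713

Area = 67.17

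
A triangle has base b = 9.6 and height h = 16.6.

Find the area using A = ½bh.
A = ½·b·h = ½·9.6·16.6 = ½·159.36 = 79.68

Area = 79.68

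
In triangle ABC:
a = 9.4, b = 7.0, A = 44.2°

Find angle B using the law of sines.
a/sin(A) = b/sin(B)  ⇒  sin(B) = b·sin(A)/a = 7.0·sin(44.2°)/9.4
sin(44.2°) ≈ 0.697165
sin(B) ≈ 7.0·0.697165/9.4 ≈ 4.88016/9.4 ≈ 0.519166
B = arcsin(0.519166) ≈ 31.2763°
(Since b ≤ a we need B ≤ A, so the obtuse alternative 180° − 31.2763° ≈ 148.724° is rejected.)

B = 31.28°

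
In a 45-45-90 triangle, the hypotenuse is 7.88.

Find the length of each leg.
In a 45-45-90 triangle hypotenuse = leg·√2, so leg = hypotenuse/√2.
Leg = 7.88/√2 ≈ 7.88/1.41421 ≈ 5.572

Each leg = 5.572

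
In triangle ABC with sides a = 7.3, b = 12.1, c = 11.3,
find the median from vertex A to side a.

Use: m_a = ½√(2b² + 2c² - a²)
m_a = ½√(2·12.1² + 2·11.3² − 7.3²) = ½√(2·146.41 + 2·127.69 − 53.29) = ½√(292.82 + 255.38 − 53.29) = ½√494.91
√494.91 ≈ 22.2466, so m_a ≈ 11.1233

m_a = 11.12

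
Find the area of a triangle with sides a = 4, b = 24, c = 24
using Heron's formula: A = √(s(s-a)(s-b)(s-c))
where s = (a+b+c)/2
s = (4 + 24 + 24)/2 = 52/2 = 26
s − a = 22, s − b = 2, s − c = 2
s(s−a)(s−b)(s−c) = 26·22·2·2 = 2288
Area = √2288 ≈ 47.833

s = 26.0, Area = 47.83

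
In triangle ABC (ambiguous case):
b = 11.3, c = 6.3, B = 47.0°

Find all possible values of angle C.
b/sin(B) = c/sin(C)  ⇒  sin(C) = c·sin(B)/b = 6.3·sin(47.0°)/11.3
sin(47.0°) ≈ 0.731354
sin(C) ≈ 6.3·0.731354/11.3 ≈ 4.60753/11.3 ≈ 0.407746
Candidate 1: C₁ = arcsin(0.407746) ≈ 24.0633°  →  A = 180° − 47.0° − 24.0633° ≈ 108.937° > 0, valid
Candidate 2: C₂ = 180° − C₁ ≈ 155.937°  →  A = 180° − 47.0° − 155.937° ≈ -22.9367° ≤ 0, not a valid triangle

C = 24.06° (one solution)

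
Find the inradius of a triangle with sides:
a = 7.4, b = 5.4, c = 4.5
r = Area/s where s is the semi-perimeter.
s = (7.4 + 5.4 + 4.5)/2 = 17.3/2 = 8.65
Area = √(s(s−a)(s−b)(s−c)) = √(8.65·1.25·3.25·4.15) ≈ √145.834 ≈ 12.0762
r ≈ 12.0762/8.65 ≈ 1.39609

r = 1.396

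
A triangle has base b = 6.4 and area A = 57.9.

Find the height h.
A = ½·b·h  ⇒  h = 2A/b = 2·57.9/6.4 = 115.8/6.4 ≈ 18.0938

h = 18.09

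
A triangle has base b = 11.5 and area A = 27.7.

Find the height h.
A = ½·b·h  ⇒  h = 2A/b = 2·27.7/11.5 = 55.4/11.5 ≈ 4.81739

h = 4.817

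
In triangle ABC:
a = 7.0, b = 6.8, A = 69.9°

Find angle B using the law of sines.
a/sin(A) = b/sin(B)  ⇒  sin(B) = b·sin(A)/a = 6.8·sin(69.9°)/7.0
sin(69.9°) ≈ 0.939094
sin(B) ≈ 6.8·0.939094/7.0 ≈ 6.38584/7.0 ≈ 0.912263
B = arcsin(0.912263) ≈ 65.82°
(Since b ≤ a we need B ≤ A, so the obtuse alternative 180° − 65.82° ≈ 114.18° is rejected.)

B = 65.82°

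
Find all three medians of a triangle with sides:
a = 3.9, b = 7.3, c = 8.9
Median formula: m_a = ½√(2b² + 2c² − a²) (and cyclically). a² = 15.21, b² = 53.29, c² = 79.21.
m_a = ½√(2·53.29 + 2·79.21 − 15.21) = ½√249.79 ≈ ½·15.8047 ≈ 7.90237
m_b = ½√(2·15.21 + 2·79.21 − 53.29) = ½√135.55 ≈ ½·11.6426 ≈ 5.8213
m_c = ½√(2·15.21 + 2·53.29 − 79.21) = ½√57.79 ≈ ½·7.60197 ≈ 3.80099

m_a = 7.902, m_b = 5.821, m_c = 3.801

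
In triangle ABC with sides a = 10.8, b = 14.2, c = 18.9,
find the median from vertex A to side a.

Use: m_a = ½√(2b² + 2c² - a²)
m_a = ½√(2·14.2² + 2·18.9² − 10.8²) = ½√(2·201.64 + 2·357.21 − 116.64) = ½√(403.28 + 714.42 − 116.64) = ½√1001.06
√1001.06 ≈ 31.6395, so m_a ≈ 15.8198

m_a = 15.82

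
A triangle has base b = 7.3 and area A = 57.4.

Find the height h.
A = ½·b·h  ⇒  h = 2A/b = 2·57.4/7.3 = 114.8/7.3 ≈ 15.726

h = 15.73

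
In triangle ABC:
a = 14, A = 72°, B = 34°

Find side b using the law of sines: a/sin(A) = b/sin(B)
a/sin(A) = b/sin(B)  ⇒  b = a·sin(B)/sin(A) = 14·sin(34°)/sin(72°)
sin(34°) ≈ 0.559193, sin(72°) ≈ 0.951057
b ≈ 14·0.559193/0.951057 ≈ 7.8287/0.951057 ≈ 8.23158

b = 8.232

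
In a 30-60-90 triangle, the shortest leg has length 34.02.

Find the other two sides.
In a 30-60-90 triangle the sides are in ratio 1 : √3 : 2 (short leg : long leg : hypotenuse).
Long leg = 34.02·√3 ≈ 34.02·1.73205 ≈ 58.9244
Hypotenuse = 2·34.02 = 68.04

Long leg = 34.02√3 = 58.92, Hypotenuse = 68.04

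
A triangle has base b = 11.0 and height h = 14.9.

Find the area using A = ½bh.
A = ½·b·h = ½·11.0·14.9 = ½·163.9 = 81.95

Area = 81.95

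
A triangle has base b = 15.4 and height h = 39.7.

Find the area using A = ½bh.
A = ½·b·h = ½·15.4·39.7 = ½·611.38 = 305.69

Area = 305.69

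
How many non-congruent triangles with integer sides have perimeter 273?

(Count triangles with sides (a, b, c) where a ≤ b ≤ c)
Let a ≤ b ≤ c with a + b + c = 273. The only binding inequality is a + b > c, i.e. 273 − c > c, so c < 273/2; and c ≥ 273/3 since c is the largest side.
So 91 ≤ c ≤ 136. For each c, b runs from ⌈(273 − c)/2⌉ up to c (then a = 273 − b − c satisfies 1 ≤ a ≤ b automatically), giving c − ⌈(273 − c)/2⌉ + 1 choices.
Summing over c: 1 + 2 + 4 + 5 + … + 67 + 68  (46 terms, c = 91, …, 136) = 1587
Check (closed form: nearest integer to p²/48 for even p, (p+3)²/48 for odd p): (273+3)²/48 = 276²/48 = 76176/48 ≈ 1587.00 → 1587

1587 triangles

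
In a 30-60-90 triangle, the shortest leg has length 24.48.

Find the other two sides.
In a 30-60-90 triangle the sides are in ratio 1 : √3 : 2 (short leg : long leg : hypotenuse).
Long leg = 24.48·√3 ≈ 24.48·1.73205 ≈ 42.4006
Hypotenuse = 2·24.48 = 48.96

Long leg = 24.48√3 = 42.4, Hypotenuse = 48.96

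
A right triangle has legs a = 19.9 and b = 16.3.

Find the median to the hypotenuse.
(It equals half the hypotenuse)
Hypotenuse c = √(a² + b²) = √(396.01 + 265.69) = √661.7 ≈ 25.7235
Median to hypotenuse = c/2 ≈ 25.7235/2 ≈ 12.8618

Median = 12.86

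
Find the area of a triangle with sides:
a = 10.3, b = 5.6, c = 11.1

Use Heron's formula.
s = (10.3 + 5.6 + 11.1)/2 = 27/2 = 13.5
s − a = 3.2, s − b = 7.9, s − c = 2.4
s(s−a)(s−b)(s−c) = 13.5·3.2·7.9·2.4 ≈ 819.072
Area = √819.072 ≈ 28.6194

Area = 28.62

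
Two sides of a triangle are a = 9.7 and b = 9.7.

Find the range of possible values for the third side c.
Triangle inequality: |a − b| < c < a + b
|a − b| = |9.7 − 9.7| = 0
a + b = 9.7 + 9.7 = 19.4

0 < c < 19.4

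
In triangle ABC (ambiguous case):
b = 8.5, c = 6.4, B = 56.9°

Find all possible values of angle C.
b/sin(B) = c/sin(C)  ⇒  sin(C) = c·sin(B)/b = 6.4·sin(56.9°)/8.5
sin(56.9°) ≈ 0.837719
sin(C) ≈ 6.4·0.837719/8.5 ≈ 5.3614/8.5 ≈ 0.630753
Candidate 1: C₁ = arcsin(0.630753) ≈ 39.1057°  →  A = 180° − 56.9° − 39.1057° ≈ 83.9943° > 0, valid
Candidate 2: C₂ = 180° − C₁ ≈ 140.894°  →  A = 180° − 56.9° − 140.894° ≈ -17.7943° ≤ 0, not a valid triangle

C = 39.11° (one solution)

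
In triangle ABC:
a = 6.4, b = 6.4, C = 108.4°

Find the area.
Two sides and the included angle (SAS): A = ½·a·b·sin(C) = ½·6.4·6.4·sin(108.4°)
sin(108.4°) ≈ 0.948876
A ≈ ½·40.96·0.948876 = 20.48·0.948876 ≈ 19.433

Area = 19.43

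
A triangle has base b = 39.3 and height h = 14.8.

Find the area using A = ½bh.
A = ½·b·h = ½·39.3·14.8 = ½·581.64 = 290.82

Area = 290.82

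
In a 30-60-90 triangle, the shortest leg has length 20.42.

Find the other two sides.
In a 30-60-90 triangle the sides are in ratio 1 : √3 : 2 (short leg : long leg : hypotenuse).
Long leg = 20.42·√3 ≈ 20.42·1.73205 ≈ 35.3685
Hypotenuse = 2·20.42 = 40.84

Long leg = 20.42√3 = 35.37, Hypotenuse = 40.84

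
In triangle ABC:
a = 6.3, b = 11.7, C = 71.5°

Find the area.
Two sides and the included angle (SAS): A = ½·a·b·sin(C) = ½·6.3·11.7·sin(71.5°)
sin(71.5°) ≈ 0.948324
A ≈ ½·73.71·0.948324 = 36.855·0.948324 ≈ 34.9505

Area = 34.95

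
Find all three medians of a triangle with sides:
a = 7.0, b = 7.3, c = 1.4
Median formula: m_a = ½√(2b² + 2c² − a²) (and cyclically). a² = 49, b² = 53.29, c² = 1.96.
m_a = ½√(2·53.29 + 2·1.96 − 49) = ½√61.5 ≈ ½·7.84219 ≈ 3.9211
m_b = ½√(2·49 + 2·1.96 − 53.29) = ½√48.63 ≈ ½·6.97352 ≈ 3.48676
m_c = ½√(2·49 + 2·53.29 − 1.96) = ½√202.62 ≈ ½·14.2345 ≈ 7.11723

m_a = 3.921, m_b = 3.487, m_c = 7.117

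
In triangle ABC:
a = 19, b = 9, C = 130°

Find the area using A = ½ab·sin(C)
A = ½·a·b·sin(C) = ½·19·9·sin(130°)
sin(130°) ≈ 0.766044
A ≈ ½·171·0.766044 = 85.5·0.766044 ≈ 65.4968

Area = 65.5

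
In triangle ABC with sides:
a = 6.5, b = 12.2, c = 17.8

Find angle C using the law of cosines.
c² = a² + b² − 2ab·cos(C)  ⇒  cos(C) = (a² + b² − c²)/(2ab)
cos(C) = (6.5² + 12.2² − 17.8²)/(2·6.5·12.2) = (42.25 + 148.84 − 316.84)/158.6 = -125.75/158.6 ≈ -0.792875
C = arccos(-0.792875) ≈ 142.455°

C = 142.5°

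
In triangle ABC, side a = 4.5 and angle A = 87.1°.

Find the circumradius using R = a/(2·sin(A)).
R = a/(2·sin(A)) = 4.5/(2·sin(87.1°))
sin(87.1°) ≈ 0.998719
R ≈ 4.5/(2·0.998719) = 4.5/1.99744 ≈ 2.25289

R = 2.253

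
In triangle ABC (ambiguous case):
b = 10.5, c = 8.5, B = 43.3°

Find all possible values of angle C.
b/sin(B) = c/sin(C)  ⇒  sin(C) = c·sin(B)/b = 8.5·sin(43.3°)/10.5
sin(43.3°) ≈ 0.685818
sin(C) ≈ 8.5·0.685818/10.5 ≈ 5.82946/10.5 ≈ 0.555186
Candidate 1: C₁ = arcsin(0.555186) ≈ 33.7235°  →  A = 180° − 43.3° − 33.7235° ≈ 102.976° > 0, valid
Candidate 2: C₂ = 180° − C₁ ≈ 146.276°  →  A = 180° − 43.3° − 146.276° ≈ -9.5765° ≤ 0, not a valid triangle

C = 33.72° (one solution)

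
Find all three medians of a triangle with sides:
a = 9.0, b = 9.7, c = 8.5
Median formula: m_a = ½√(2b² + 2c² − a²) (and cyclically). a² = 81, b² = 94.09, c² = 72.25.
m_a = ½√(2·94.09 + 2·72.25 − 81) = ½√251.68 ≈ ½·15.8644 ≈ 7.93221
m_b = ½√(2·81 + 2·72.25 − 94.09) = ½√212.41 ≈ ½·14.5743 ≈ 7.28715
m_c = ½√(2·81 + 2·94.09 − 72.25) = ½√277.93 ≈ ½·16.6712 ≈ 8.33562

m_a = 7.932, m_b = 7.287, m_c = 8.336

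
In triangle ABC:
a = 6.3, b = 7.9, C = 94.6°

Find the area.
Two sides and the included angle (SAS): A = ½·a·b·sin(C) = ½·6.3·7.9·sin(94.6°)
sin(94.6°) ≈ 0.996779
A ≈ ½·49.77·0.996779 = 24.885·0.996779 ≈ 24.8048

Area = 24.8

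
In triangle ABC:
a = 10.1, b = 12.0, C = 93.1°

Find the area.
Two sides and the included angle (SAS): A = ½·a·b·sin(C) = ½·10.1·12.0·sin(93.1°)
sin(93.1°) ≈ 0.998537
A ≈ ½·121.2·0.998537 = 60.6·0.998537 ≈ 60.5113

Area = 60.51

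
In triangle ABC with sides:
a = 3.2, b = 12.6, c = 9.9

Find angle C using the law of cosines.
c² = a² + b² − 2ab·cos(C)  ⇒  cos(C) = (a² + b² − c²)/(2ab)
cos(C) = (3.2² + 12.6² − 9.9²)/(2·3.2·12.6) = (10.24 + 158.76 − 98.01)/80.64 = 70.99/80.64 ≈ 0.880332
C = arccos(0.880332) ≈ 28.3175°

C = 28.32°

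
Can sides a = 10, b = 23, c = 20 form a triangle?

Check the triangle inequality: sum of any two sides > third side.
a + b vs c: 10 + 23 = 33 > 20  ✓
a + c vs b: 10 + 20 = 30 > 23  ✓
b + c vs a: 23 + 20 = 43 > 10  ✓

Yes, triangle inequality satisfied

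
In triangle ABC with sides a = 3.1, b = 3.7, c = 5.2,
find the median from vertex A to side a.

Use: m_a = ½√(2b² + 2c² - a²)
m_a = ½√(2·3.7² + 2·5.2² − 3.1²) = ½√(2·13.69 + 2·27.04 − 9.61) = ½√(27.38 + 54.08 − 9.61) = ½√71.85
√71.85 ≈ 8.47644, so m_a ≈ 4.23822

m_a = 4.238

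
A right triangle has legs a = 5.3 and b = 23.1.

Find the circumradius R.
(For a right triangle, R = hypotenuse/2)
Hypotenuse c = √(a² + b²) = √(28.09 + 533.61) = √561.7 ≈ 23.7002
R = c/2 ≈ 23.7002/2 ≈ 11.8501

R = 11.85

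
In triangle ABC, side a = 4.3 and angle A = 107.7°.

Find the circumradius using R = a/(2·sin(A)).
R = a/(2·sin(A)) = 4.3/(2·sin(107.7°))
sin(107.7°) ≈ 0.952661
R ≈ 4.3/(2·0.952661) = 4.3/1.90532 ≈ 2.25684

R = 2.257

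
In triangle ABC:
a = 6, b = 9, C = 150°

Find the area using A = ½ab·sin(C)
A = ½·a·b·sin(C) = ½·6·9·sin(150°)
sin(150°) ≈ 0.5
A ≈ ½·54·0.5 = 27·0.5 ≈ 13.5

Area = 13.5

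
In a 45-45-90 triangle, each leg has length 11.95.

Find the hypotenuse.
In a 45-45-90 triangle the sides are in ratio 1 : 1 : √2, so hypotenuse = leg·√2.
Hypotenuse = 11.95·√2 ≈ 11.95·1.41421 ≈ 16.8999

Hypotenuse = 11.95√2 = 16.9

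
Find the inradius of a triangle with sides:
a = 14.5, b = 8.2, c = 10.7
r = Area/s where s is the semi-perimeter.
s = (14.5 + 8.2 + 10.7)/2 = 33.4/2 = 16.7
Area = √(s(s−a)(s−b)(s−c)) = √(16.7·2.2·8.5·6) ≈ √1873.74 ≈ 43.2867
r ≈ 43.2867/16.7 ≈ 2.59202

r = 2.592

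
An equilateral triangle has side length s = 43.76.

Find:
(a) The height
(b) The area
(a) The height splits the triangle into two 30-60-90 halves: h = s·√3/2 = 43.76·1.73205/2 ≈ 75.7945/2 ≈ 37.8973
(b) Area = (√3/4)·s² = (√3/4)·43.76² = (√3/4)·1914.9376 ≈ 0.433013·1914.9376 ≈ 829.192

Height = 37.9, Area = 829.2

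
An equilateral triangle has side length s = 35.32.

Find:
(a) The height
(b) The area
(a) The height splits the triangle into two 30-60-90 halves: h = s·√3/2 = 35.32·1.73205/2 ≈ 61.176/2 ≈ 30.588
(b) Area = (√3/4)·s² = (√3/4)·35.32² = (√3/4)·1247.5024 ≈ 0.433013·1247.5024 ≈ 540.184

Height = 30.59, Area = 540.2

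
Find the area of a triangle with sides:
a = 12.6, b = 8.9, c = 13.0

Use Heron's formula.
s = (12.6 + 8.9 + 13.0)/2 = 34.5/2 = 17.25
s − a = 4.65, s − b = 8.35, s − c = 4.25
s(s−a)(s−b)(s−c) = 17.25·4.65·8.35·4.25 ≈ 2846.54
Area = √2846.54 ≈ 53.353

Area = 53.35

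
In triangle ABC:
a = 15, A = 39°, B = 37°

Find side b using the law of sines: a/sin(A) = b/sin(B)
a/sin(A) = b/sin(B)  ⇒  b = a·sin(B)/sin(A) = 15·sin(37°)/sin(39°)
sin(37°) ≈ 0.601815, sin(39°) ≈ 0.62932
b ≈ 15·0.601815/0.62932 ≈ 9.02723/0.62932 ≈ 14.3444

b = 14.34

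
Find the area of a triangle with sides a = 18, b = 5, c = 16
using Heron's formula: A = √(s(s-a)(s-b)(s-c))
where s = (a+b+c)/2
s = (18 + 5 + 16)/2 = 39/2 = 19.5
s − a = 1.5, s − b = 14.5, s − c = 3.5
s(s−a)(s−b)(s−c) = 19.5·1.5·14.5·3.5 = 1484.4375
Area = √1484.4375 ≈ 38.5284

s = 19.5, Area = 38.53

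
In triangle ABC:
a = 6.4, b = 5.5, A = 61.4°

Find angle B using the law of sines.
a/sin(A) = b/sin(B)  ⇒  sin(B) = b·sin(A)/a = 5.5·sin(61.4°)/6.4
sin(61.4°) ≈ 0.877983
sin(B) ≈ 5.5·0.877983/6.4 ≈ 4.82891/6.4 ≈ 0.754517
B = arcsin(0.754517) ≈ 48.9832°
(Since b ≤ a we need B ≤ A, so the obtuse alternative 180° − 48.9832° ≈ 131.017° is rejected.)

B = 48.98°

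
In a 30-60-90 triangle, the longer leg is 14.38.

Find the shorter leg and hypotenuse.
In a 30-60-90 triangle the sides are in ratio 1 : √3 : 2, so short leg = long leg/√3 and hypotenuse = 2·(short leg).
Short leg = 14.38/√3 ≈ 14.38/1.73205 ≈ 8.3023
Hypotenuse = 2·8.3023 ≈ 16.6046

Short leg = 8.302, Hypotenuse = 16.6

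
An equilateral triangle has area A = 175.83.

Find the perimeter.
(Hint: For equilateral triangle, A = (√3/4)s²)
A = (√3/4)s²  ⇒  s² = 4A/√3 = 4·175.83/√3 = 703.32/1.73205 ≈ 406.062
s ≈ √406.062 ≈ 20.151
Perimeter = 3s ≈ 3·20.151 ≈ 60.4529

Perimeter = 60.45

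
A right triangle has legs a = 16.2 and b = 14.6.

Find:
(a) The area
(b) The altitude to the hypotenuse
(a) The legs are perpendicular, so Area = ½·a·b = ½·16.2·14.6 = ½·236.52 = 118.26
(b) Hypotenuse c = √(a² + b²) = √(262.44 + 213.16) = √475.6 ≈ 21.8083
    Area = ½·c·h_c  ⇒  h_c = 2·Area/c = 236.52/21.8083 ≈ 10.8454

Area = 118.26, h_c = 10.85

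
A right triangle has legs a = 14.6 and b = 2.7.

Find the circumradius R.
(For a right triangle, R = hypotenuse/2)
Hypotenuse c = √(a² + b²) = √(213.16 + 7.29) = √220.45 ≈ 14.8476
R = c/2 ≈ 14.8476/2 ≈ 7.42378

R = 7.424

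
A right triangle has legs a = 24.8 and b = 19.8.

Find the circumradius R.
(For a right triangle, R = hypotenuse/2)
Hypotenuse c = √(a² + b²) = √(615.04 + 392.04) = √1007.08 ≈ 31.7345
R = c/2 ≈ 31.7345/2 ≈ 15.8673

R = 15.87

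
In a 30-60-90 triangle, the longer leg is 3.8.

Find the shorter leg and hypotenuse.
In a 30-60-90 triangle the sides are in ratio 1 : √3 : 2, so short leg = long leg/√3 and hypotenuse = 2·(short leg).
Short leg = 3.8/√3 ≈ 3.8/1.73205 ≈ 2.19393
Hypotenuse = 2·2.19393 ≈ 4.38786

Short leg = 2.194, Hypotenuse = 4.388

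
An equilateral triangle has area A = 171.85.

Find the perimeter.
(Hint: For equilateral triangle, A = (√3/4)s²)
A = (√3/4)s²  ⇒  s² = 4A/√3 = 4·171.85/√3 = 687.4/1.73205 ≈ 396.871
s ≈ √396.871 ≈ 19.9216
Perimeter = 3s ≈ 3·19.9216 ≈ 59.7648

Perimeter = 59.76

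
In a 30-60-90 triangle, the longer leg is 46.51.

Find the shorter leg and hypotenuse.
In a 30-60-90 triangle the sides are in ratio 1 : √3 : 2, so short leg = long leg/√3 and hypotenuse = 2·(short leg).
Short leg = 46.51/√3 ≈ 46.51/1.73205 ≈ 26.8526
Hypotenuse = 2·26.8526 ≈ 53.7051

Short leg = 26.85, Hypotenuse = 53.71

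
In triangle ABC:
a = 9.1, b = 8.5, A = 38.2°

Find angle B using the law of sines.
a/sin(A) = b/sin(B)  ⇒  sin(B) = b·sin(A)/a = 8.5·sin(38.2°)/9.1
sin(38.2°) ≈ 0.618408
sin(B) ≈ 8.5·0.618408/9.1 ≈ 5.25647/9.1 ≈ 0.577634
B = arcsin(0.577634) ≈ 35.2843°
(Since b ≤ a we need B ≤ A, so the obtuse alternative 180° − 35.2843° ≈ 144.716° is rejected.)

B = 35.28°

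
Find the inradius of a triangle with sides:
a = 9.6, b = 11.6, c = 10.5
r = Area/s where s is the semi-perimeter.
s = (9.6 + 11.6 + 10.5)/2 = 31.7/2 = 15.85
Area = √(s(s−a)(s−b)(s−c)) = √(15.85·6.25·4.25·5.35) ≈ √2252.43 ≈ 47.4598
r ≈ 47.4598/15.85 ≈ 2.99431

r = 2.994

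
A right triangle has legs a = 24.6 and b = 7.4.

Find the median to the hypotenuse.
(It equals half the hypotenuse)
Hypotenuse c = √(a² + b²) = √(605.16 + 54.76) = √659.92 ≈ 25.6889
Median to hypotenuse = c/2 ≈ 25.6889/2 ≈ 12.8445

Median = 12.84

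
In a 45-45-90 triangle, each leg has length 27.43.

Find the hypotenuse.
In a 45-45-90 triangle the sides are in ratio 1 : 1 : √2, so hypotenuse = leg·√2.
Hypotenuse = 27.43·√2 ≈ 27.43·1.41421 ≈ 38.7919

Hypotenuse = 27.43√2 = 38.79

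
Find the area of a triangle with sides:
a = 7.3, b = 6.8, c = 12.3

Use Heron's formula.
s = (7.3 + 6.8 + 12.3)/2 = 26.4/2 = 13.2
s − a = 5.9, s − b = 6.4, s − c = 0.9
s(s−a)(s−b)(s−c) = 13.2·5.9·6.4·0.9 ≈ 448.589
Area = √448.589 ≈ 21.1799

Area = 21.18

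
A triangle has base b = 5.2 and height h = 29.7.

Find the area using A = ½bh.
A = ½·b·h = ½·5.2·29.7 = ½·154.44 = 77.22

Area = 77.22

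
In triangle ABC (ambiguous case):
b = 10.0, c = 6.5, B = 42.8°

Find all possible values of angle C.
b/sin(B) = c/sin(C)  ⇒  sin(C) = c·sin(B)/b = 6.5·sin(42.8°)/10.0
sin(42.8°) ≈ 0.679441
sin(C) ≈ 6.5·0.679441/10.0 ≈ 4.41637/10.0 ≈ 0.441637
Candidate 1: C₁ = arcsin(0.441637) ≈ 26.2084°  →  A = 180° − 42.8° − 26.2084° ≈ 110.992° > 0, valid
Candidate 2: C₂ = 180° − C₁ ≈ 153.792°  →  A = 180° − 42.8° − 153.792° ≈ -16.5916° ≤ 0, not a valid triangle

C = 26.21° (one solution)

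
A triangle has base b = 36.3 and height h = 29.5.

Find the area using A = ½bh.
A = ½·b·h = ½·36.3·29.5 = ½·1070.85 = 535.425

Area = 535.425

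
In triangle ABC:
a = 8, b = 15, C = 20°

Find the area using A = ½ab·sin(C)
A = ½·a·b·sin(C) = ½·8·15·sin(20°)
sin(20°) ≈ 0.34202
A ≈ ½·120·0.34202 = 60·0.34202 ≈ 20.5212

Area = 20.52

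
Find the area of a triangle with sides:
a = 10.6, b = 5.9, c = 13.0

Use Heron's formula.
s = (10.6 + 5.9 + 13.0)/2 = 29.5/2 = 14.75
s − a = 4.15, s − b = 8.85, s − c = 1.75
s(s−a)(s−b)(s−c) = 14.75·4.15·8.85·1.75 ≈ 948.029
Area = √948.029 ≈ 30.7901

Area = 30.79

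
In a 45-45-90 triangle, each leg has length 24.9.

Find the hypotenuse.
In a 45-45-90 triangle the sides are in ratio 1 : 1 : √2, so hypotenuse = leg·√2.
Hypotenuse = 24.9·√2 ≈ 24.9·1.41421 ≈ 35.2139

Hypotenuse = 24.9√2 = 35.21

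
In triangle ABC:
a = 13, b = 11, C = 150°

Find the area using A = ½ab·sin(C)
A = ½·a·b·sin(C) = ½·13·11·sin(150°)
sin(150°) ≈ 0.5
A ≈ ½·143·0.5 = 71.5·0.5 ≈ 35.75

Area = 35.75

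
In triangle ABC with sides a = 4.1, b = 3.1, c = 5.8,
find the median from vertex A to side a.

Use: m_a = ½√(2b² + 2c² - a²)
m_a = ½√(2·3.1² + 2·5.8² − 4.1²) = ½√(2·9.61 + 2·33.64 − 16.81) = ½√(19.22 + 67.28 − 16.81) = ½√69.69
√69.69 ≈ 8.34805, so m_a ≈ 4.17403

m_a = 4.174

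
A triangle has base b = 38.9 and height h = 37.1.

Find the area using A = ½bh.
A = ½·b·h = ½·38.9·37.1 = ½·1443.19 = 721.595

Area = 721.595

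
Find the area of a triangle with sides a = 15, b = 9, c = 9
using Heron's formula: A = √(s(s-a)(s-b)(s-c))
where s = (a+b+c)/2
s = (15 + 9 + 9)/2 = 33/2 = 16.5
s − a = 1.5, s − b = 7.5, s − c = 7.5
s(s−a)(s−b)(s−c) = 16.5·1.5·7.5·7.5 = 1392.1875
Area = √1392.1875 ≈ 37.312

s = 16.5, Area = 37.31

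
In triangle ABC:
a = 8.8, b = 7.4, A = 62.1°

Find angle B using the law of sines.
a/sin(A) = b/sin(B)  ⇒  sin(B) = b·sin(A)/a = 7.4·sin(62.1°)/8.8
sin(62.1°) ≈ 0.883766
sin(B) ≈ 7.4·0.883766/8.8 ≈ 6.53987/8.8 ≈ 0.743167
B = arcsin(0.743167) ≈ 48.0019°
(Since b ≤ a we need B ≤ A, so the obtuse alternative 180° − 48.0019° ≈ 131.998° is rejected.)

B = 48°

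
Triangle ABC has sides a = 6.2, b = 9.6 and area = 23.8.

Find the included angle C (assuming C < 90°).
Area = ½·a·b·sin(C)  ⇒  sin(C) = 2·Area/(a·b) = 2·23.8/(6.2·9.6) = 47.6/59.52 ≈ 0.799731
C = arcsin(0.799731) ≈ 53.1044° (taking the acute solution since C < 90°)

C = 53.1°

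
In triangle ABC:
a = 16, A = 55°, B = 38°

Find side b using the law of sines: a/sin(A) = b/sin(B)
a/sin(A) = b/sin(B)  ⇒  b = a·sin(B)/sin(A) = 16·sin(38°)/sin(55°)
sin(38°) ≈ 0.615661, sin(55°) ≈ 0.819152
b ≈ 16·0.615661/0.819152 ≈ 9.85058/0.819152 ≈ 12.0253

b = 12.03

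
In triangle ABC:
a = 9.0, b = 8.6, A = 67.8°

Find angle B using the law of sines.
a/sin(A) = b/sin(B)  ⇒  sin(B) = b·sin(A)/a = 8.6·sin(67.8°)/9.0
sin(67.8°) ≈ 0.925871
sin(B) ≈ 8.6·0.925871/9.0 ≈ 7.96249/9.0 ≈ 0.884721
B = arcsin(0.884721) ≈ 62.2172°
(Since b ≤ a we need B ≤ A, so the obtuse alternative 180° − 62.2172° ≈ 117.783° is rejected.)

B = 62.22°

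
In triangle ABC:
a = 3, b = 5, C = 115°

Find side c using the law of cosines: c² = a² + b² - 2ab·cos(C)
c² = 3² + 5² − 2·3·5·cos(115°)
cos(115°) ≈ -0.422618
c² ≈ 9 + 25 − 30·(-0.422618) ≈ 34 + 12.6785 ≈ 46.6785
c ≈ √46.6785 ≈ 6.83217

c = 6.832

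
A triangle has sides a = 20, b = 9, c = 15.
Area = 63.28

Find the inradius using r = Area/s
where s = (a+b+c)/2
s = (20 + 9 + 15)/2 = 44/2 = 22
r = Area/s = 63.28/22 ≈ 2.87636

r = 2.876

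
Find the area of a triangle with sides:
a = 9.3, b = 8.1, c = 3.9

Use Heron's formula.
s = (9.3 + 8.1 + 3.9)/2 = 21.3/2 = 10.65
s − a = 1.35, s − b = 2.55, s − c = 6.75
s(s−a)(s−b)(s−c) = 10.65·1.35·2.55·6.75 ≈ 247.473
Area = √247.473 ≈ 15.7313

Area = 15.73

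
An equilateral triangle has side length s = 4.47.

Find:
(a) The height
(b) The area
(a) The height splits the triangle into two 30-60-90 halves: h = s·√3/2 = 4.47·1.73205/2 ≈ 7.74227/2 ≈ 3.87113
(b) Area = (√3/4)·s² = (√3/4)·4.47² = (√3/4)·19.9809 ≈ 0.433013·19.9809 ≈ 8.65198

Height = 3.871, Area = 8.652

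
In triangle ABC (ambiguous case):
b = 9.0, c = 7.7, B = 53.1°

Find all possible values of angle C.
b/sin(B) = c/sin(C)  ⇒  sin(C) = c·sin(B)/b = 7.7·sin(53.1°)/9.0
sin(53.1°) ≈ 0.799685
sin(C) ≈ 7.7·0.799685/9.0 ≈ 6.15757/9.0 ≈ 0.684175
Candidate 1: C₁ = arcsin(0.684175) ≈ 43.1707°  →  A = 180° − 53.1° − 43.1707° ≈ 83.7293° > 0, valid
Candidate 2: C₂ = 180° − C₁ ≈ 136.829°  →  A = 180° − 53.1° − 136.829° ≈ -9.9293° ≤ 0, not a valid triangle

C = 43.17° (one solution)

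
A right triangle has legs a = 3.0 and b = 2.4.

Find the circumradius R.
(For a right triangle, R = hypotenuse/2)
Hypotenuse c = √(a² + b²) = √(9 + 5.76) = √14.76 ≈ 3.84187
R = c/2 ≈ 3.84187/2 ≈ 1.92094

R = 1.921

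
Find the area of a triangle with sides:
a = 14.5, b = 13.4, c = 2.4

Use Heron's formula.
s = (14.5 + 13.4 + 2.4)/2 = 30.3/2 = 15.15
s − a = 0.65, s − b = 1.75, s − c = 12.75
s(s−a)(s−b)(s−c) = 15.15·0.65·1.75·12.75 ≈ 219.722
Area = √219.722 ≈ 14.823

Area = 14.82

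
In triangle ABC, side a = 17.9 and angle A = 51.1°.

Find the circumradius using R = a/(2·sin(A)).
R = a/(2·sin(A)) = 17.9/(2·sin(51.1°))
sin(51.1°) ≈ 0.778243
R ≈ 17.9/(2·0.778243) = 17.9/1.55649 ≈ 11.5003

R = 11.5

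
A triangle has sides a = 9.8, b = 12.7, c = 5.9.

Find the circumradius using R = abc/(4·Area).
First find the area with Heron's formula.
s = (9.8 + 12.7 + 5.9)/2 = 14.2
Area = √(s(s−a)(s−b)(s−c)) = √(14.2·4.4·1.5·8.3) ≈ √777.876 ≈ 27.8904
abc = 9.8·12.7·5.9 = 734.314
R = abc/(4·Area) ≈ 734.314/(4·27.8904) = 734.314/111.562 ≈ 6.58213

R = 6.582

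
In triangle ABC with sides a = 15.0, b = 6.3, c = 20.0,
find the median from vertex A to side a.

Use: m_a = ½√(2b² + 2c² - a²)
m_a = ½√(2·6.3² + 2·20.0² − 15.0²) = ½√(2·39.69 + 2·400 − 225) = ½√(79.38 + 800 − 225) = ½√654.38
√654.38 ≈ 25.5809, so m_a ≈ 12.7904

m_a = 12.79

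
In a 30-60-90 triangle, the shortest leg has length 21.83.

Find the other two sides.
In a 30-60-90 triangle the sides are in ratio 1 : √3 : 2 (short leg : long leg : hypotenuse).
Long leg = 21.83·√3 ≈ 21.83·1.73205 ≈ 37.8107
Hypotenuse = 2·21.83 = 43.66

Long leg = 21.83√3 = 37.81, Hypotenuse = 43.66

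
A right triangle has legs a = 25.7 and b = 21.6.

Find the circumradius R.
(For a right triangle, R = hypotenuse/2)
Hypotenuse c = √(a² + b²) = √(660.49 + 466.56) = √1127.05 ≈ 33.5716
R = c/2 ≈ 33.5716/2 ≈ 16.7858

R = 16.79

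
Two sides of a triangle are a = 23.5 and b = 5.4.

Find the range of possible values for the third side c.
Triangle inequality: |a − b| < c < a + b
|a − b| = |23.5 − 5.4| = 18.1
a + b = 23.5 + 5.4 = 28.9

18.1 < c < 28.9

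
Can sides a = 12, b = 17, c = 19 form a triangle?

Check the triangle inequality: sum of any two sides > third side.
a + b vs c: 12 + 17 = 29 > 19  ✓
a + c vs b: 12 + 19 = 31 > 17  ✓
b + c vs a: 17 + 19 = 36 > 12  ✓

Yes, triangle inequality satisfied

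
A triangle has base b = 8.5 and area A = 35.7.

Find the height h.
A = ½·b·h  ⇒  h = 2A/b = 2·35.7/8.5 = 71.4/8.5 ≈ 8.4

h = 8.4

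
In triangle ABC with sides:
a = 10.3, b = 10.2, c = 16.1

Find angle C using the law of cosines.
c² = a² + b² − 2ab·cos(C)  ⇒  cos(C) = (a² + b² − c²)/(2ab)
cos(C) = (10.3² + 10.2² − 16.1²)/(2·10.3·10.2) = (106.09 + 104.04 − 259.21)/210.12 = -49.08/210.12 ≈ -0.233581
C = arccos(-0.233581) ≈ 103.508°

C = 103.5°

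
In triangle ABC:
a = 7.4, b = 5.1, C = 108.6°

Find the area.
Two sides and the included angle (SAS): A = ½·a·b·sin(C) = ½·7.4·5.1·sin(108.6°)
sin(108.6°) ≈ 0.947768
A ≈ ½·37.74·0.947768 = 18.87·0.947768 ≈ 17.8844

Area = 17.88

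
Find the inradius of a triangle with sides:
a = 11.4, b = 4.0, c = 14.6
r = Area/s where s is the semi-perimeter.
s = (11.4 + 4.0 + 14.6)/2 = 30/2 = 15
Area = √(s(s−a)(s−b)(s−c)) = √(15·3.6·11·0.4) ≈ √237.6 ≈ 15.4143
r ≈ 15.4143/15 ≈ 1.02762

r = 1.028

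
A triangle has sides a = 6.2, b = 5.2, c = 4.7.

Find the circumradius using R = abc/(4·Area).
First find the area with Heron's formula.
s = (6.2 + 5.2 + 4.7)/2 = 8.05
Area = √(s(s−a)(s−b)(s−c)) = √(8.05·1.85·2.85·3.35) ≈ √142.186 ≈ 11.9242
abc = 6.2·5.2·4.7 = 151.528
R = abc/(4·Area) ≈ 151.528/(4·11.9242) = 151.528/47.6967 ≈ 3.17691

R = 3.177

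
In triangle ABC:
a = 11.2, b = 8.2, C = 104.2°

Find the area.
Two sides and the included angle (SAS): A = ½·a·b·sin(C) = ½·11.2·8.2·sin(104.2°)
sin(104.2°) ≈ 0.969445
A ≈ ½·91.84·0.969445 = 45.92·0.969445 ≈ 44.5169

Area = 44.52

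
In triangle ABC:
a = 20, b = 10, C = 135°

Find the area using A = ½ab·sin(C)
A = ½·a·b·sin(C) = ½·20·10·sin(135°)
sin(135°) ≈ 0.707107
A ≈ ½·200·0.707107 = 100·0.707107 ≈ 70.7107

Area = 70.71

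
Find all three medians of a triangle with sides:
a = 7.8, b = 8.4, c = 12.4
Median formula: m_a = ½√(2b² + 2c² − a²) (and cyclically). a² = 60.84, b² = 70.56, c² = 153.76.
m_a = ½√(2·70.56 + 2·153.76 − 60.84) = ½√387.8 ≈ ½·19.6926 ≈ 9.84632
m_b = ½√(2·60.84 + 2·153.76 − 70.56) = ½√358.64 ≈ ½·18.9378 ≈ 9.4689
m_c = ½√(2·60.84 + 2·70.56 − 153.76) = ½√109.04 ≈ ½·10.4422 ≈ 5.22111

m_a = 9.846, m_b = 9.469, m_c = 5.221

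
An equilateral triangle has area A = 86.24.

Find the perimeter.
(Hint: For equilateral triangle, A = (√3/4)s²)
A = (√3/4)s²  ⇒  s² = 4A/√3 = 4·86.24/√3 = 344.96/1.73205 ≈ 199.163
s ≈ √199.163 ≈ 14.1125
Perimeter = 3s ≈ 3·14.1125 ≈ 42.3375

Perimeter = 42.34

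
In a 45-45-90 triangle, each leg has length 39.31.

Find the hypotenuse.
In a 45-45-90 triangle the sides are in ratio 1 : 1 : √2, so hypotenuse = leg·√2.
Hypotenuse = 39.31·√2 ≈ 39.31·1.41421 ≈ 55.5927

Hypotenuse = 39.31√2 = 55.59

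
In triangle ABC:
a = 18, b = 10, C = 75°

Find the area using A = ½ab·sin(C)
A = ½·a·b·sin(C) = ½·18·10·sin(75°)
sin(75°) ≈ 0.965926
A ≈ ½·180·0.965926 = 90·0.965926 ≈ 86.9333

Area = 86.93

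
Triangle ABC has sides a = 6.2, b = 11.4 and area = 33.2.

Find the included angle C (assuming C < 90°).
Area = ½·a·b·sin(C)  ⇒  sin(C) = 2·Area/(a·b) = 2·33.2/(6.2·11.4) = 66.4/70.68 ≈ 0.939445
C = arcsin(0.939445) ≈ 69.9586° (taking the acute solution since C < 90°)

C = 69.96°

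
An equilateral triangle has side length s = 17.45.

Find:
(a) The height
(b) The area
(a) The height splits the triangle into two 30-60-90 halves: h = s·√3/2 = 17.45·1.73205/2 ≈ 30.2243/2 ≈ 15.1121
(b) Area = (√3/4)·s² = (√3/4)·17.45² = (√3/4)·304.5025 ≈ 0.433013·304.5025 ≈ 131.853

Height = 15.11, Area = 131.9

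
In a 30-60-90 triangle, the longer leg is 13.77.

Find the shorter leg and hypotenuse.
In a 30-60-90 triangle the sides are in ratio 1 : √3 : 2, so short leg = long leg/√3 and hypotenuse = 2·(short leg).
Short leg = 13.77/√3 ≈ 13.77/1.73205 ≈ 7.95011
Hypotenuse = 2·7.95011 ≈ 15.9002

Short leg = 7.95, Hypotenuse = 15.9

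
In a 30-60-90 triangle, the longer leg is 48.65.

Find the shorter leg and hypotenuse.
In a 30-60-90 triangle the sides are in ratio 1 : √3 : 2, so short leg = long leg/√3 and hypotenuse = 2·(short leg).
Short leg = 48.65/√3 ≈ 48.65/1.73205 ≈ 28.0881
Hypotenuse = 2·28.0881 ≈ 56.1762

Short leg = 28.09, Hypotenuse = 56.18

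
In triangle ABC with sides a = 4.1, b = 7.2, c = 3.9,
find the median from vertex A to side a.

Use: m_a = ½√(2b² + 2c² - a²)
m_a = ½√(2·7.2² + 2·3.9² − 4.1²) = ½√(2·51.84 + 2·15.21 − 16.81) = ½√(103.68 + 30.42 − 16.81) = ½√117.29
√117.29 ≈ 10.8301, so m_a ≈ 5.41503

m_a = 5.415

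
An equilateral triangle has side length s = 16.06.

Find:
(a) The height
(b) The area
(a) The height splits the triangle into two 30-60-90 halves: h = s·√3/2 = 16.06·1.73205/2 ≈ 27.8167/2 ≈ 13.9084
(b) Area = (√3/4)·s² = (√3/4)·16.06² = (√3/4)·257.9236 ≈ 0.433013·257.9236 ≈ 111.684

Height = 13.91, Area = 111.7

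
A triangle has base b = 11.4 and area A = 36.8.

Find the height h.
A = ½·b·h  ⇒  h = 2A/b = 2·36.8/11.4 = 73.6/11.4 ≈ 6.45614

h = 6.456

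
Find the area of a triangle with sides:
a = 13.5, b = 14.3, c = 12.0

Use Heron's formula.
s = (13.5 + 14.3 + 12.0)/2 = 39.8/2 = 19.9
s − a = 6.4, s − b = 5.6, s − c = 7.9
s(s−a)(s−b)(s−c) = 19.9·6.4·5.6·7.9 ≈ 5634.41
Area = √5634.41 ≈ 75.0627

Area = 75.06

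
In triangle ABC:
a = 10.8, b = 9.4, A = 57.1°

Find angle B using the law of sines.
a/sin(A) = b/sin(B)  ⇒  sin(B) = b·sin(A)/a = 9.4·sin(57.1°)/10.8
sin(57.1°) ≈ 0.83962
sin(B) ≈ 9.4·0.83962/10.8 ≈ 7.89243/10.8 ≈ 0.73078
B = arcsin(0.73078) ≈ 46.9518°
(Since b ≤ a we need B ≤ A, so the obtuse alternative 180° − 46.9518° ≈ 133.048° is rejected.)

B = 46.95°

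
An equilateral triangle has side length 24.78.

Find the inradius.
r = Area/s with s the semi-perimeter.
Area = (√3/4)·24.78² = (√3/4)·614.0484 ≈ 0.433013·614.0484 ≈ 265.891
s = 3·24.78/2 = 37.17
r ≈ 265.891/37.17 ≈ 7.15337
(Equivalently r = side/(2√3) = 24.78/3.4641 ≈ 7.15337.)

r = 7.153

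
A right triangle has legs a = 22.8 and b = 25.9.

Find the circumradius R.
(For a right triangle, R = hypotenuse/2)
Hypotenuse c = √(a² + b²) = √(519.84 + 670.81) = √1190.65 ≈ 34.5058
R = c/2 ≈ 34.5058/2 ≈ 17.2529

R = 17.25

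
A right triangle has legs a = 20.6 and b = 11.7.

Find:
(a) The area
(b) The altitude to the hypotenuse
(a) The legs are perpendicular, so Area = ½·a·b = ½·20.6·11.7 = ½·241.02 = 120.51
(b) Hypotenuse c = √(a² + b²) = √(424.36 + 136.89) = √561.25 ≈ 23.6907
    Area = ½·c·h_c  ⇒  h_c = 2·Area/c = 241.02/23.6907 ≈ 10.1736

Area = 120.51, h_c = 10.17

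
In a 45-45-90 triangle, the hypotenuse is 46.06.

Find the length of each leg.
In a 45-45-90 triangle hypotenuse = leg·√2, so leg = hypotenuse/√2.
Leg = 46.06/√2 ≈ 46.06/1.41421 ≈ 32.5693

Each leg = 32.57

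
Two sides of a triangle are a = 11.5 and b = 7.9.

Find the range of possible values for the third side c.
Triangle inequality: |a − b| < c < a + b
|a − b| = |11.5 − 7.9| = 3.6
a + b = 11.5 + 7.9 = 19.4

3.6 < c < 19.4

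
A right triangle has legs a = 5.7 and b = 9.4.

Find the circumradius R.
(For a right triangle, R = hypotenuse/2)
Hypotenuse c = √(a² + b²) = √(32.49 + 88.36) = √120.85 ≈ 10.9932
R = c/2 ≈ 10.9932/2 ≈ 5.49659

R = 5.497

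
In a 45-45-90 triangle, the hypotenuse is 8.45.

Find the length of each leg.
In a 45-45-90 triangle hypotenuse = leg·√2, so leg = hypotenuse/√2.
Leg = 8.45/√2 ≈ 8.45/1.41421 ≈ 5.97505

Each leg = 5.975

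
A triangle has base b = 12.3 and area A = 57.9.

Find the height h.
A = ½·b·h  ⇒  h = 2A/b = 2·57.9/12.3 = 115.8/12.3 ≈ 9.41463

h = 9.415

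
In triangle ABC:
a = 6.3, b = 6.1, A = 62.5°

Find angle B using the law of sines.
a/sin(A) = b/sin(B)  ⇒  sin(B) = b·sin(A)/a = 6.1·sin(62.5°)/6.3
sin(62.5°) ≈ 0.887011
sin(B) ≈ 6.1·0.887011/6.3 ≈ 5.41077/6.3 ≈ 0.858852
B = arcsin(0.858852) ≈ 59.1879°
(Since b ≤ a we need B ≤ A, so the obtuse alternative 180° − 59.1879° ≈ 120.812° is rejected.)

B = 59.19°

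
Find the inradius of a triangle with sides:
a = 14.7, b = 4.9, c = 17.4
r = Area/s where s is the semi-perimeter.
s = (14.7 + 4.9 + 17.4)/2 = 37/2 = 18.5
Area = √(s(s−a)(s−b)(s−c)) = √(18.5·3.8·13.6·1.1) ≈ √1051.69 ≈ 32.4297
r ≈ 32.4297/18.5 ≈ 1.75296

r = 1.753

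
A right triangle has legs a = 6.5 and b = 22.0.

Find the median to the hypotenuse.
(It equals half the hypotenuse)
Hypotenuse c = √(a² + b²) = √(42.25 + 484) = √526.25 ≈ 22.9401
Median to hypotenuse = c/2 ≈ 22.9401/2 ≈ 11.4701

Median = 11.47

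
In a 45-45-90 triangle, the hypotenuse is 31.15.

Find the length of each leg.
In a 45-45-90 triangle hypotenuse = leg·√2, so leg = hypotenuse/√2.
Leg = 31.15/√2 ≈ 31.15/1.41421 ≈ 22.0264

Each leg = 22.03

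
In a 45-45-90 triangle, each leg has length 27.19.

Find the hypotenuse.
In a 45-45-90 triangle the sides are in ratio 1 : 1 : √2, so hypotenuse = leg·√2.
Hypotenuse = 27.19·√2 ≈ 27.19·1.41421 ≈ 38.4525

Hypotenuse = 27.19√2 = 38.45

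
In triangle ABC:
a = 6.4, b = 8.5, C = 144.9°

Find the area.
Two sides and the included angle (SAS): A = ½·a·b·sin(C) = ½·6.4·8.5·sin(144.9°)
sin(144.9°) ≈ 0.575005
A ≈ ½·54.4·0.575005 = 27.2·0.575005 ≈ 15.6401

Area = 15.64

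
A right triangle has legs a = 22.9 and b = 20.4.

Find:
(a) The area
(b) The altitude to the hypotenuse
(a) The legs are perpendicular, so Area = ½·a·b = ½·22.9·20.4 = ½·467.16 = 233.58
(b) Hypotenuse c = √(a² + b²) = √(524.41 + 416.16) = √940.57 ≈ 30.6687
    Area = ½·c·h_c  ⇒  h_c = 2·Area/c = 467.16/30.6687 ≈ 15.2325

Area = 233.58, h_c = 15.23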